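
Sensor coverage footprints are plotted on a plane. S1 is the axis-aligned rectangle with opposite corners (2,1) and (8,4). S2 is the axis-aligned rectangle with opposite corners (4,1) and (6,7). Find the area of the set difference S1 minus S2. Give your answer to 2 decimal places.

12.00

|S1∩S2|: x∈[4,6], y∈[1,4] → 2·3 = 6.
|S1| = 18.
|S1 ∖ S2| = |S1| − |S1∩S2| = 18 − 6 = 12.00.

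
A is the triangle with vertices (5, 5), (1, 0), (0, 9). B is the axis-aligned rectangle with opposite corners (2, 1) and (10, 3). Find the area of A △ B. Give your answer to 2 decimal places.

34.05

|A| = 20.5, |B| = 16, |A∩B| = 1.225.
|A △ B| = |A| + |B| − 2·|A∩B| = 20.5 + 16 − 2.45 = 34.05.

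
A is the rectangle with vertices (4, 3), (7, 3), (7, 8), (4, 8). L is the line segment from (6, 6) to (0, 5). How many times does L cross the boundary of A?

The segment meets the boundary at (4,5.667).

1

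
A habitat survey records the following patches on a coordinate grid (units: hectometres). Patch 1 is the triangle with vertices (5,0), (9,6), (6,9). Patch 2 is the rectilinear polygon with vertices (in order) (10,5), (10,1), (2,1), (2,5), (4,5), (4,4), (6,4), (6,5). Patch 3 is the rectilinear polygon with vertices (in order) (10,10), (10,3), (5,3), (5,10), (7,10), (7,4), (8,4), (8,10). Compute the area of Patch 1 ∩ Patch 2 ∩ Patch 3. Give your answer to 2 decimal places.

3.03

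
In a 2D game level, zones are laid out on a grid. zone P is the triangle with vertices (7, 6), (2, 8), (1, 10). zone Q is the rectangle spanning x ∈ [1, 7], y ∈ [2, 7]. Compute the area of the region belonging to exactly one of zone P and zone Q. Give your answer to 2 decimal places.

|zone P| = 4, |zone Q| = 30, |zone P∩zone Q| = 0.5.
|zone P △ zone Q| = |zone P| + |zone Q| − 2·|zone P∩zone Q| = 4 + 30 − 1 = 33.00.

33.00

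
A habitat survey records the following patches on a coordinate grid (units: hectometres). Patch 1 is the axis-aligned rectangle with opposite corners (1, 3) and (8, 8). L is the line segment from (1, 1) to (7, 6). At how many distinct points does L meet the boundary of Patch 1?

The segment meets the boundary at (3.4,3).

1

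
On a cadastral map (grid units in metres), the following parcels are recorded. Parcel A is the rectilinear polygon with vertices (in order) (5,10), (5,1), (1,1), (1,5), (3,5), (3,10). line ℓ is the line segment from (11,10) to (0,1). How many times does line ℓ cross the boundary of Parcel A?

The segment meets the boundary at (1,1.818), (5,5.091).

2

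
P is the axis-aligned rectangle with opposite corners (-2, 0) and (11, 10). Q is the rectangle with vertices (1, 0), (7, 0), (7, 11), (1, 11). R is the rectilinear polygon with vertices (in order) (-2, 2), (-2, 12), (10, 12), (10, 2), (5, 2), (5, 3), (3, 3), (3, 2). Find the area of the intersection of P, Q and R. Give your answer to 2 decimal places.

46.00

The intersection is the polygon with vertices (7,2), (5,2), (5,3), (3,3), (3,2), (1,2), (1,10), (7,10).
By the shoelace formula its area is 46.00.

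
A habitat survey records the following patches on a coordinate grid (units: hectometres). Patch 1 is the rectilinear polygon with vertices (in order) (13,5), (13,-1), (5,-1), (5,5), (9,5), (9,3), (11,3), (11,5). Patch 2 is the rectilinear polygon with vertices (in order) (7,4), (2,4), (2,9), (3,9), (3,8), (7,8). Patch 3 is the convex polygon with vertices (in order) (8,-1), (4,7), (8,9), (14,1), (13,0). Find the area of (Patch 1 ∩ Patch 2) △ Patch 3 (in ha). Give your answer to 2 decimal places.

50.50

|Patch 1 ∩ Patch 2| = 2.
|(Patch 1 ∩ Patch 2) ∩ Patch 3| = 1.75.
|(Patch 1 ∩ Patch 2) △ Patch 3| = 2 + 52 − 3.5 = 50.50.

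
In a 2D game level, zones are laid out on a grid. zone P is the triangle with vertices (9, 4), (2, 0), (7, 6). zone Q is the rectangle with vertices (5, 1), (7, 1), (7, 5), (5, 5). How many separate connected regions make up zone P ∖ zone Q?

zone P ∖ zone Q splits into 2 disjoint pieces (area 3.5595, area 2.8286).

2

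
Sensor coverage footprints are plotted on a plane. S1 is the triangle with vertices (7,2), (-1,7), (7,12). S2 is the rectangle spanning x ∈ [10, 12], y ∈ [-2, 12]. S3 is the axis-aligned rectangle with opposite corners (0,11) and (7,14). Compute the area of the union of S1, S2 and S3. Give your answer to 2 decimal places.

By inclusion–exclusion:
Individual areas: |S1| = 40, |S2| = 28, |S3| = 21.
|S1∩S2| = 0.
|S1∩S3| = 0.8.
|S2∩S3| = 0 (no overlap).
|S1∩S2∩S3| = 0.
|S1 ∪ S2 ∪ S3| = 89 − 0.8 + 0 = 88.20.

88.20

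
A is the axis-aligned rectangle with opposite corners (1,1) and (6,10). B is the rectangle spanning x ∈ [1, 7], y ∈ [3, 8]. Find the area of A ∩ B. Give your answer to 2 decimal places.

|A∩B|: x∈[1,6], y∈[3,8] → 5·5 = 25.

25.00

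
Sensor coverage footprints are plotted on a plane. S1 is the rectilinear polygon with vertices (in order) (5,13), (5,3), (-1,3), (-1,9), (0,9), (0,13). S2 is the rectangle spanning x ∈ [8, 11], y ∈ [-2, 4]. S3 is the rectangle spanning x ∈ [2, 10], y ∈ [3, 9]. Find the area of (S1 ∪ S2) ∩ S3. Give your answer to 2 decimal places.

20.00

|S1 ∪ S2| = 74.
|(S1 ∪ S2) ∩ S3| = 20.00.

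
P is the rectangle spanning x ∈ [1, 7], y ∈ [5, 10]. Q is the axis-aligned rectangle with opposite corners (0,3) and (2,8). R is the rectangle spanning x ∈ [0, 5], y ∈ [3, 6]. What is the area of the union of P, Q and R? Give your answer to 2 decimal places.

By inclusion–exclusion:
Individual areas: |P| = 30, |Q| = 10, |R| = 15.
|P∩Q|: x∈[1,2], y∈[5,8] → 1·3 = 3.
|P∩R|: x∈[1,5], y∈[5,6] → 4·1 = 4.
|Q∩R|: x∈[0,2], y∈[3,6] → 2·3 = 6.
|P∩Q∩R| = 1.
|P ∪ Q ∪ R| = 55 − 13 + 1 = 43.00.

43.00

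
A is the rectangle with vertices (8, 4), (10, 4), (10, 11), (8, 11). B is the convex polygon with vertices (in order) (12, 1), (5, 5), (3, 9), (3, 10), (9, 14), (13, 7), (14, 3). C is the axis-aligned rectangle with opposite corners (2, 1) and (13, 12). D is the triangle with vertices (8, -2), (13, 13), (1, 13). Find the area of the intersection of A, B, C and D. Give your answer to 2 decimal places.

14.00

The intersection is the polygon with vertices (10,11), (10,4), (8,4), (8,11).
By the shoelace formula its area is 14.00.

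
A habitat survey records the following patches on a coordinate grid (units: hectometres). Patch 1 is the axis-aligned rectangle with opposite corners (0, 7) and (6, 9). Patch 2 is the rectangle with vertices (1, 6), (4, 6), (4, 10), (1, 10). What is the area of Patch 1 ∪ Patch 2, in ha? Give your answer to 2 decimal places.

18.00

By inclusion–exclusion:
Individual areas: |Patch 1| = 12, |Patch 2| = 12.
|Patch 1∩Patch 2|: x∈[1,4], y∈[7,9] → 3·2 = 6.
|Patch 1 ∪ Patch 2| = 24 − 6 = 18.00.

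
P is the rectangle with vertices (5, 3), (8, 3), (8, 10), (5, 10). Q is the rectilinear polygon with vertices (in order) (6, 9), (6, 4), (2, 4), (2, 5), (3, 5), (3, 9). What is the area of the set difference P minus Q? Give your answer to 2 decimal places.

16.00

|P| = 21, |P∩Q| = 5.
|P ∖ Q| = |P| − |P∩Q| = 21 − 5 = 16.00.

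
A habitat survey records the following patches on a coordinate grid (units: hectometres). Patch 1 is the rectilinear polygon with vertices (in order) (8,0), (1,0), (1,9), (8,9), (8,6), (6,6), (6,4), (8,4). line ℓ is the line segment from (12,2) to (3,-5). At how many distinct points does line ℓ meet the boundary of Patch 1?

0

The segment lies entirely outside Patch 1 and never meets its boundary.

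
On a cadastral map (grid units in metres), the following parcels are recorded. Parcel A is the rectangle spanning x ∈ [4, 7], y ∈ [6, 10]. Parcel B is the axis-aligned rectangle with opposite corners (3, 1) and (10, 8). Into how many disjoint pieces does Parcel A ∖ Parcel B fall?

1

Parcel A ∖ Parcel B is a single connected region.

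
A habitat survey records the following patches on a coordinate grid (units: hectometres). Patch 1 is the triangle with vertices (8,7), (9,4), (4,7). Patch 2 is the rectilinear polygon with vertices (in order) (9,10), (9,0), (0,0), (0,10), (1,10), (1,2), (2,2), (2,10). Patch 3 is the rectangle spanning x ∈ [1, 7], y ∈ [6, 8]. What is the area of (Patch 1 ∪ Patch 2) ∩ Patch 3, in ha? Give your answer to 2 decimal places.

10.00

|Patch 1 ∪ Patch 2| = 82.
|(Patch 1 ∪ Patch 2) ∩ Patch 3| = 10.00.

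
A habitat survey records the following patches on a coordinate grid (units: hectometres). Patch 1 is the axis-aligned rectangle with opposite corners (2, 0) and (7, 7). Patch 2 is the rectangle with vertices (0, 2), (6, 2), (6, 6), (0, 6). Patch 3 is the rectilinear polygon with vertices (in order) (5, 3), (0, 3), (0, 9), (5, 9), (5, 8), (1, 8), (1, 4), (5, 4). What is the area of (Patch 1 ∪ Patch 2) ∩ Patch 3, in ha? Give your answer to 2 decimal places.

7.00

The region (Patch 1 ∪ Patch 2) ∩ Patch 3 is the polygon with vertices (0,6), (1,6), (1,4), (5,4), (5,3), (0,3).
By the shoelace formula its area is 7.00.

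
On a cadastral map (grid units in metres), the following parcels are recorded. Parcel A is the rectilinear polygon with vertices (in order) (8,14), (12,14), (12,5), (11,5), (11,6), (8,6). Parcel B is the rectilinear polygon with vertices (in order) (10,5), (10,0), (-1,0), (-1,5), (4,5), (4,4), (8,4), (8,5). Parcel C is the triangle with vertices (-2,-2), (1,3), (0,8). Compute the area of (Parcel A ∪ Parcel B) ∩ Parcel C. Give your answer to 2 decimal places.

The region (Parcel A ∪ Parcel B) ∩ Parcel C is the polygon with vertices (-1,0), (-1,3), (-0.6,5), (0.6,5), (1,3), (-0.8,0).
By the shoelace formula its area is 6.50.

6.50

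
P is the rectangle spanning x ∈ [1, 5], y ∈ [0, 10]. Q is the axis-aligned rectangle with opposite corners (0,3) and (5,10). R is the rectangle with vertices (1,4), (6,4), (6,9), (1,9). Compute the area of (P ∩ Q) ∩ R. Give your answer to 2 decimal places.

The region (P ∩ Q) ∩ R is the polygon with vertices (1,9), (5,9), (5,4), (1,4).
By the shoelace formula its area is 20.00.

20.00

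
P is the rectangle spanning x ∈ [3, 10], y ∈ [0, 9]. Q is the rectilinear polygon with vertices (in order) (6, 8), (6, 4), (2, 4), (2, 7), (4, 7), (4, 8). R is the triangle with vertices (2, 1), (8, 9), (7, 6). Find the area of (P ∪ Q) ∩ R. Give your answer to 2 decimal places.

The region (P ∪ Q) ∩ R is the polygon with vertices (3,2.333), (8,9), (7,6), (3,2).
By the shoelace formula its area is 4.83.

4.83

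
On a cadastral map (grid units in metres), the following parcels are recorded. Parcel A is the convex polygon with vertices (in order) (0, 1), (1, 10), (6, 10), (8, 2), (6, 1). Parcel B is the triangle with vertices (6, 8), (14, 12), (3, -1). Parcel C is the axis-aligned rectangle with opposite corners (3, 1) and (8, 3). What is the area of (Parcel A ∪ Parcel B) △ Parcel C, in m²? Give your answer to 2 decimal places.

68.68

|Parcel A ∪ Parcel B| = 76.4262.
|(Parcel A ∪ Parcel B) ∩ Parcel C| = 8.875.
|(Parcel A ∪ Parcel B) △ Parcel C| = 76.4262 + 10 − 17.75 = 68.68.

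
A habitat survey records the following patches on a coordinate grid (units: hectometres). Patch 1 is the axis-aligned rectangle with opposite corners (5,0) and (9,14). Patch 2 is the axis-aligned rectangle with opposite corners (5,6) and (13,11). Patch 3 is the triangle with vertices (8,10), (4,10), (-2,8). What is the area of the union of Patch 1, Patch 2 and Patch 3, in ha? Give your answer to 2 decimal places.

By inclusion–exclusion:
Individual areas: |Patch 1| = 56, |Patch 2| = 40, |Patch 3| = 4.
|Patch 1∩Patch 2|: x∈[5,9], y∈[6,11] → 4·5 = 20.
|Patch 1∩Patch 3| = 0.9.
|Patch 2∩Patch 3| = 0.9.
|Patch 1∩Patch 2∩Patch 3| = 0.9.
|Patch 1 ∪ Patch 2 ∪ Patch 3| = 100 − 21.8 + 0.9 = 79.10.

79.10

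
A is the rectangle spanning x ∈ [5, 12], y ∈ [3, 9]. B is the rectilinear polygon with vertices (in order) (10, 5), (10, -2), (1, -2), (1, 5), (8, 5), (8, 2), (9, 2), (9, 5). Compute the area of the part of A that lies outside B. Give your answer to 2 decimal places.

34.00

|A| = 42, |A∩B| = 8.
|A ∖ B| = |A| − |A∩B| = 42 − 8 = 34.00.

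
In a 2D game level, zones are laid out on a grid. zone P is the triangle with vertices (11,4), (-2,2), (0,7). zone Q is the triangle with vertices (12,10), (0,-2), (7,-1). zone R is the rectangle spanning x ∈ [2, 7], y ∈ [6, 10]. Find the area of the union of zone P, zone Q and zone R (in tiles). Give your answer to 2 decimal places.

81.78

By inclusion–exclusion:
Individual areas: |zone P| = 30.5, |zone Q| = 36, |zone R| = 20.
|zone P∩zone Q| = 4.3426.
|zone P∩zone R| = 0.3788.
|zone Q∩zone R| = 0.
|zone P∩zone Q∩zone R| = 0.
|zone P ∪ zone Q ∪ zone R| = 86.5 − 4.7214 + 0 = 81.78.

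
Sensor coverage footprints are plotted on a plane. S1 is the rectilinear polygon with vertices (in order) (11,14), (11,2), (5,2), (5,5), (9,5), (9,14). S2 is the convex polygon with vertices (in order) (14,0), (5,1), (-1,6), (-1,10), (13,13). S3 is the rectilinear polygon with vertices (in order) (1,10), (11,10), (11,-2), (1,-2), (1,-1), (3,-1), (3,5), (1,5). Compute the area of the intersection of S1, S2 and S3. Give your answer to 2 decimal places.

The intersection is the polygon with vertices (5,2), (5,5), (9,5), (9,10), (11,10), (11,2).
By the shoelace formula its area is 28.00.

28.00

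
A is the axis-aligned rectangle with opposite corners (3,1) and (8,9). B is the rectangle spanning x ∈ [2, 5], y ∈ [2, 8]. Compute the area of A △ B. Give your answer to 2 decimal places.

|A∩B|: x∈[3,5], y∈[2,8] → 2·6 = 12.
|A △ B| = |A| + |B| − 2·|A∩B| = 40 + 18 − 24 = 34.00.

34.00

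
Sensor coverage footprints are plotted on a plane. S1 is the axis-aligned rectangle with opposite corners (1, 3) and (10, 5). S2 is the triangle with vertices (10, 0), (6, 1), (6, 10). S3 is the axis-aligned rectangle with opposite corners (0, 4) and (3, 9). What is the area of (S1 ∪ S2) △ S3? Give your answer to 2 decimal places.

|S1 ∪ S2| = 31.2.
|(S1 ∪ S2) ∩ S3| = 2.
|(S1 ∪ S2) △ S3| = 31.2 + 15 − 4 = 42.20.

42.20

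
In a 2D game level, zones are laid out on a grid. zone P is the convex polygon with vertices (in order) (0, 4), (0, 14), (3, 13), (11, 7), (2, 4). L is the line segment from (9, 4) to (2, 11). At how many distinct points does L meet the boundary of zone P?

The segment meets the boundary at (7.25,5.75).

1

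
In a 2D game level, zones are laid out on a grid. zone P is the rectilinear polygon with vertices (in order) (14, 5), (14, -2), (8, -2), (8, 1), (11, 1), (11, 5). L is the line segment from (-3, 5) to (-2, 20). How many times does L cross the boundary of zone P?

0

The segment lies entirely outside zone P and never meets its boundary.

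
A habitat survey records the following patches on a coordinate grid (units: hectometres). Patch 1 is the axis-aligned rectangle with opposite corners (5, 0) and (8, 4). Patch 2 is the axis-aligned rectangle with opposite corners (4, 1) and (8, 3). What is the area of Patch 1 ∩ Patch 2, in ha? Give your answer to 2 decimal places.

|Patch 1∩Patch 2|: x∈[5,8], y∈[1,3] → 3·2 = 6.

6.00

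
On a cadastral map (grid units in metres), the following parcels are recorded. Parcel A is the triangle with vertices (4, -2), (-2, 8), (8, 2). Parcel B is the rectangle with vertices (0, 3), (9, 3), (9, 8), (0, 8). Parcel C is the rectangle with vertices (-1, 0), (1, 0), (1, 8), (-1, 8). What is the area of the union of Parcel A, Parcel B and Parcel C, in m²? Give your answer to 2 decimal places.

75.20

By inclusion–exclusion:
Individual areas: |Parcel A| = 32, |Parcel B| = 45, |Parcel C| = 16.
|Parcel A∩Parcel B| = 11.2.
|Parcel A∩Parcel C| = 4.2667.
|Parcel B∩Parcel C|: x∈[0,1], y∈[3,8] → 1·5 = 5.
|Parcel A∩Parcel B∩Parcel C| = 2.6667.
|Parcel A ∪ Parcel B ∪ Parcel C| = 93 − 20.4667 + 2.6667 = 75.20.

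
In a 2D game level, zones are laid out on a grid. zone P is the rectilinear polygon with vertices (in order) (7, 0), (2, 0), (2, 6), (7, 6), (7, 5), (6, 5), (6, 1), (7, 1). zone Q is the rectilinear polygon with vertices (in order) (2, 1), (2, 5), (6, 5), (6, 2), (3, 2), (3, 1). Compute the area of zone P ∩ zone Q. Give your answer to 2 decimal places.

The intersection is the polygon with vertices (2,5), (6,5), (6,2), (3,2), (3,1), (2,1).
By the shoelace formula its area is 13.00.

13.00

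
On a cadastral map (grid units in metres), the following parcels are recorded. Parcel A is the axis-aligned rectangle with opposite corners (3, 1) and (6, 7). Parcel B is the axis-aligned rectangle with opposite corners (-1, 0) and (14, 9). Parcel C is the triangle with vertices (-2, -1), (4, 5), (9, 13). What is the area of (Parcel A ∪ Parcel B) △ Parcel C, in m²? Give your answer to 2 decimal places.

|Parcel A ∪ Parcel B| = 135.
|(Parcel A ∪ Parcel B) ∩ Parcel C| = 7.5779.
|(Parcel A ∪ Parcel B) △ Parcel C| = 135 + 9 − 15.1558 = 128.84.

128.84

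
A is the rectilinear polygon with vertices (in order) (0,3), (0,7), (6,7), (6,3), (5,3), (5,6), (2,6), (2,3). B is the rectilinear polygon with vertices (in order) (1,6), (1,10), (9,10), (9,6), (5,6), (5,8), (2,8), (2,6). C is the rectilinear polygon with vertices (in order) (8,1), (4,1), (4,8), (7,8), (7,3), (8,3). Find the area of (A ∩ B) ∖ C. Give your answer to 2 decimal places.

|A ∩ B| = 2.
|(A ∩ B) ∩ C| = 1.
|(A ∩ B) ∖ C| = 2 − 1 = 1.00.

1.00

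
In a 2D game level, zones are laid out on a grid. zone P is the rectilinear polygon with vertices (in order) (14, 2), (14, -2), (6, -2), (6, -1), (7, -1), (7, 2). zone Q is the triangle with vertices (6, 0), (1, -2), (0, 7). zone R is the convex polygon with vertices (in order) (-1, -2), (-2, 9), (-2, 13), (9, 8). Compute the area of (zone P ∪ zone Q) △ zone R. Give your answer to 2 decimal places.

111.36

|zone P ∪ zone Q| = 52.5.
|(zone P ∪ zone Q) ∩ zone R| = 11.5692.
|(zone P ∪ zone Q) △ zone R| = 52.5 + 82 − 23.1385 = 111.36.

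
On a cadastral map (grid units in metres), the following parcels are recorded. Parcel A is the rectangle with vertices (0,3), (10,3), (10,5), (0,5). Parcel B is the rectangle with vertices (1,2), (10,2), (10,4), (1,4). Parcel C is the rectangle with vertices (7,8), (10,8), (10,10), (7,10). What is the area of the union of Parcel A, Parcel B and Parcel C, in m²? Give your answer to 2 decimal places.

By inclusion–exclusion:
Individual areas: |Parcel A| = 20, |Parcel B| = 18, |Parcel C| = 6.
|Parcel A∩Parcel B|: x∈[1,10], y∈[3,4] → 9·1 = 9.
|Parcel A∩Parcel C| = 0 (no overlap).
|Parcel B∩Parcel C| = 0 (no overlap).
|Parcel A∩Parcel B∩Parcel C| = 0.
|Parcel A ∪ Parcel B ∪ Parcel C| = 44 − 9 + 0 = 35.00.

35.00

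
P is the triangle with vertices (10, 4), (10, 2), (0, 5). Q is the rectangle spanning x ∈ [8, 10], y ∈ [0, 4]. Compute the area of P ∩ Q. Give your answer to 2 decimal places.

3.40

The intersection is the polygon with vertices (10,2), (8,2.6), (8,4), (10,4).
By the shoelace formula its area is 3.40.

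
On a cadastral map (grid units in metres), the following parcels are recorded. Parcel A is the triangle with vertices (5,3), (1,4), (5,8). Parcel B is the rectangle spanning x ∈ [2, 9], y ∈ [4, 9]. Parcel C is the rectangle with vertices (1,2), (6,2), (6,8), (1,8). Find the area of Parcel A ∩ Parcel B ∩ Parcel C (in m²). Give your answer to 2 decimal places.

The intersection is the polygon with vertices (5,4), (2,4), (2,5), (5,8).
By the shoelace formula its area is 7.50.

7.50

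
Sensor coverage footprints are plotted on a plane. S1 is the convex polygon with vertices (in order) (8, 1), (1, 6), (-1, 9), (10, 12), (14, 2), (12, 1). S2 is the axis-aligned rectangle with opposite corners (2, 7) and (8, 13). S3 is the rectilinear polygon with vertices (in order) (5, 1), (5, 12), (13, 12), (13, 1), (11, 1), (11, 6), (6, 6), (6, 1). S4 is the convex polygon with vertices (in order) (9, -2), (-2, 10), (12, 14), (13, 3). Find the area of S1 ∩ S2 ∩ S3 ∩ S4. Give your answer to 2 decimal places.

The intersection is the polygon with vertices (5,7), (5,10.636), (8,11.454), (8,7).
By the shoelace formula its area is 12.14.

12.14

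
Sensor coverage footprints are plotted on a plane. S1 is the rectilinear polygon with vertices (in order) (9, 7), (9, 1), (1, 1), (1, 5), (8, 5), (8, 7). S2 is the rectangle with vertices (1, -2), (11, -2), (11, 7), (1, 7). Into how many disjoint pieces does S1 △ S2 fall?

S1 △ S2 splits into 2 disjoint pieces (area 42, area 14).

2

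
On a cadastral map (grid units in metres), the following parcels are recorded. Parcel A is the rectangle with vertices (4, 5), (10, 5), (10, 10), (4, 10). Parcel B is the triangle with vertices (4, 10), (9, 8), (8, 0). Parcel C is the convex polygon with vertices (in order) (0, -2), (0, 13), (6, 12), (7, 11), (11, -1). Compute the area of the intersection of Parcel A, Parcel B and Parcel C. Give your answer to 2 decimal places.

The intersection is the polygon with vertices (4,10), (7.846,8.461), (8.727,5.818), (8.625,5), (6,5).
By the shoelace formula its area is 13.12.

13.12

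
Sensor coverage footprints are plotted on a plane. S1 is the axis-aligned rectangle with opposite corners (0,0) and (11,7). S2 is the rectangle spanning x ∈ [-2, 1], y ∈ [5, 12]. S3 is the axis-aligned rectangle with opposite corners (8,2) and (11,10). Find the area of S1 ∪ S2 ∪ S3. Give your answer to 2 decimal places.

105.00

By inclusion–exclusion:
Individual areas: |S1| = 77, |S2| = 21, |S3| = 24.
|S1∩S2|: x∈[0,1], y∈[5,7] → 1·2 = 2.
|S1∩S3|: x∈[8,11], y∈[2,7] → 3·5 = 15.
|S2∩S3| = 0 (no overlap).
|S1∩S2∩S3| = 0.
|S1 ∪ S2 ∪ S3| = 122 − 17 + 0 = 105.00.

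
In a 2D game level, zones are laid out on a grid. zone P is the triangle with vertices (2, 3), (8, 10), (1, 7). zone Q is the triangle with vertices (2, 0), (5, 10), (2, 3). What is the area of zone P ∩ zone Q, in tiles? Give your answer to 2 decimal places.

2.27

The intersection is the polygon with vertices (2,3), (4.325,8.425), (4.557,8.525), (3.385,4.615).
By the shoelace formula its area is 2.27.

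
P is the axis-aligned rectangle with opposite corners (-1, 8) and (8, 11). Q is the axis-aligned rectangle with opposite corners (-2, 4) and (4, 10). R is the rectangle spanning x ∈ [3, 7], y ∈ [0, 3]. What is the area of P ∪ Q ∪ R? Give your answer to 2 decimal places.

65.00

By inclusion–exclusion:
Individual areas: |P| = 27, |Q| = 36, |R| = 12.
|P∩Q|: x∈[-1,4], y∈[8,10] → 5·2 = 10.
|P∩R| = 0 (no overlap).
|Q∩R| = 0 (no overlap).
|P∩Q∩R| = 0.
|P ∪ Q ∪ R| = 75 − 10 + 0 = 65.00.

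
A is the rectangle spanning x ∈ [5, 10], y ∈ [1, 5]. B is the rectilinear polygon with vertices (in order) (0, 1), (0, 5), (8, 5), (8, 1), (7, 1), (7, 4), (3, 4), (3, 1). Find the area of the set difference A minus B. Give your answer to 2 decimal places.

|A| = 20, |A∩B| = 6.
|A ∖ B| = |A| − |A∩B| = 20 − 6 = 14.00.

14.00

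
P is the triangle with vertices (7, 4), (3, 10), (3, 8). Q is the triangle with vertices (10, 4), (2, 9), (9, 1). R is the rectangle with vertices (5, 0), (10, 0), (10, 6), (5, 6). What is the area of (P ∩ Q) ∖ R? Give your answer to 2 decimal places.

1.82

|P ∩ Q| = 2.4911.
|(P ∩ Q) ∩ R| = 0.6667.
|(P ∩ Q) ∖ R| = 2.4911 − 0.6667 = 1.82.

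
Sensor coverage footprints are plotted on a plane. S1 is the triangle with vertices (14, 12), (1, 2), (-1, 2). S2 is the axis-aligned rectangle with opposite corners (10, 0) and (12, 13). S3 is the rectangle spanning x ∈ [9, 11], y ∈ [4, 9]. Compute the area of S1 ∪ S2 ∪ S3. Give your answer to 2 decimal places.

40.01

By inclusion–exclusion:
Individual areas: |S1| = 10, |S2| = 26, |S3| = 10.
|S1∩S2| = 0.6154.
|S1∩S3| = 0.3821.
|S2∩S3|: x∈[10,11], y∈[4,9] → 1·5 = 5.
|S1∩S2∩S3| = 0.0038.
|S1 ∪ S2 ∪ S3| = 46 − 5.9974 + 0.0038 = 40.01.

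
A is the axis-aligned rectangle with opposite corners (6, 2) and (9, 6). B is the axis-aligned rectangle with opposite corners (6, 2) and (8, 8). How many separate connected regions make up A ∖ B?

A ∖ B is a single connected region.

1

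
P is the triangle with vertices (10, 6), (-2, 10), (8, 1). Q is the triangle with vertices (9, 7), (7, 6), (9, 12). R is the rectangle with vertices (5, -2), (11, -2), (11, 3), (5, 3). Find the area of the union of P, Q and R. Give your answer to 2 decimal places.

65.53

By inclusion–exclusion:
Individual areas: |P| = 34, |Q| = 5, |R| = 30.
|P∩Q| = 0.45.
|P∩R| = 3.0222.
|Q∩R| = 0.
|P∩Q∩R| = 0.
|P ∪ Q ∪ R| = 69 − 3.4722 + 0 = 65.53.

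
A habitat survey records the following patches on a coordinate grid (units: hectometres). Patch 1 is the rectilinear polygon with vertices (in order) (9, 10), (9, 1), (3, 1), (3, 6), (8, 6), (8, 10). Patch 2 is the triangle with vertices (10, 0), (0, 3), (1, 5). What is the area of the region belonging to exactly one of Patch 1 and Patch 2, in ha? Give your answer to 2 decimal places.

|Patch 1| = 34, |Patch 2| = 11.5, |Patch 1∩Patch 2| = 5.4944.
|Patch 1 △ Patch 2| = |Patch 1| + |Patch 2| − 2·|Patch 1∩Patch 2| = 34 + 11.5 − 10.9889 = 34.51.

34.51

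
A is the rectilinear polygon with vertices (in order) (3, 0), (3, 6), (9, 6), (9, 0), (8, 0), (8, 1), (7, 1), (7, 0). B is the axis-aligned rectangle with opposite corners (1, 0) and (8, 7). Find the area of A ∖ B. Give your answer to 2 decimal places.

|A| = 35, |A∩B| = 29.
|A ∖ B| = |A| − |A∩B| = 35 − 29 = 6.00.

6.00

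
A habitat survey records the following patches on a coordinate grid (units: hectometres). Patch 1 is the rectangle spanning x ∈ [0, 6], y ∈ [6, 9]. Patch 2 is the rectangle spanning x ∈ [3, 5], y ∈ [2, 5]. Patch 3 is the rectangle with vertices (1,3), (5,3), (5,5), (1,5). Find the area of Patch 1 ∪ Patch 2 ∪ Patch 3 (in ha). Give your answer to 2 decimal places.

By inclusion–exclusion:
Individual areas: |Patch 1| = 18, |Patch 2| = 6, |Patch 3| = 8.
|Patch 1∩Patch 2| = 0 (no overlap).
|Patch 1∩Patch 3| = 0 (no overlap).
|Patch 2∩Patch 3|: x∈[3,5], y∈[3,5] → 2·2 = 4.
|Patch 1∩Patch 2∩Patch 3| = 0.
|Patch 1 ∪ Patch 2 ∪ Patch 3| = 32 − 4 + 0 = 28.00.

28.00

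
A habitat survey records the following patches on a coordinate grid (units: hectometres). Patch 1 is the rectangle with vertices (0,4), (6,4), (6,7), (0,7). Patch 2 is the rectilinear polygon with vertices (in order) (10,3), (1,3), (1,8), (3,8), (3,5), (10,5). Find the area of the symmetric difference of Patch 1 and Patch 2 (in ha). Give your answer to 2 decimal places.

24.00

|Patch 1| = 18, |Patch 2| = 24, |Patch 1∩Patch 2| = 9.
|Patch 1 △ Patch 2| = |Patch 1| + |Patch 2| − 2·|Patch 1∩Patch 2| = 18 + 24 − 18 = 24.00.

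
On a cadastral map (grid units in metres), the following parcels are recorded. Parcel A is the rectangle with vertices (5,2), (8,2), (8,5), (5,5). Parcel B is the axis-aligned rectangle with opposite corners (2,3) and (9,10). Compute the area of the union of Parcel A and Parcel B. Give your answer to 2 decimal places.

52.00

By inclusion–exclusion:
Individual areas: |Parcel A| = 9, |Parcel B| = 49.
|Parcel A∩Parcel B|: x∈[5,8], y∈[3,5] → 3·2 = 6.
|Parcel A ∪ Parcel B| = 58 − 6 = 52.00.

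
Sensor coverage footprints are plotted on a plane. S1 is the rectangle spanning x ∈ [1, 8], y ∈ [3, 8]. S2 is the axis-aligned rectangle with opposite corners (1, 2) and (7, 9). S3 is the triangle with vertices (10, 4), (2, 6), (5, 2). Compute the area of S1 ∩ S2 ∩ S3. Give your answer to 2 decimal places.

The intersection is the polygon with vertices (7,3), (4.25,3), (2,6), (7,4.75).
By the shoelace formula its area is 8.50.

8.50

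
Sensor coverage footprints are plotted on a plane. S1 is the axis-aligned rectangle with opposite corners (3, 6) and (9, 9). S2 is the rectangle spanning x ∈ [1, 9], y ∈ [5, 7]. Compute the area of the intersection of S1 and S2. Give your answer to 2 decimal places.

6.00

|S1∩S2|: x∈[3,9], y∈[6,7] → 6·1 = 6.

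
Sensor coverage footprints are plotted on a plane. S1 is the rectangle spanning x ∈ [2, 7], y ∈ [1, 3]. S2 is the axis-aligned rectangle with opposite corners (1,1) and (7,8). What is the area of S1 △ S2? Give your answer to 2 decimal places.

|S1∩S2|: x∈[2,7], y∈[1,3] → 5·2 = 10.
|S1 △ S2| = |S1| + |S2| − 2·|S1∩S2| = 10 + 42 − 20 = 32.00.

32.00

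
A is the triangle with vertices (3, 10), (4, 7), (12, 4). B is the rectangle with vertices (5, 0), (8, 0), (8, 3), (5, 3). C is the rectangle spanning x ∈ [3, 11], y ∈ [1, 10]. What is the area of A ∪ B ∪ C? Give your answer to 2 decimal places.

By inclusion–exclusion:
Individual areas: |A| = 10.5, |B| = 9, |C| = 72.
|A∩B| = 0.
|A∩C| = 10.3542.
|B∩C|: x∈[5,8], y∈[1,3] → 3·2 = 6.
|A∩B∩C| = 0.
|A ∪ B ∪ C| = 91.5 − 16.3542 + 0 = 75.15.

75.15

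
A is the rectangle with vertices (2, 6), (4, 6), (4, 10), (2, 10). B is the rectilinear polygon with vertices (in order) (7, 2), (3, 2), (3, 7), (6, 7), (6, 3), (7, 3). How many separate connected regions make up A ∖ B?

A ∖ B is a single connected region.

1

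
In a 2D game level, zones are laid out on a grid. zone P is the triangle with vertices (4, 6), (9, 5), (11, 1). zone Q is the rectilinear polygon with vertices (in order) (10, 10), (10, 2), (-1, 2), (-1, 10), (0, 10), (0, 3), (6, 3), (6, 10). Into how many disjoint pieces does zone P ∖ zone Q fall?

zone P ∖ zone Q splits into 2 disjoint pieces (area 1.0286, area 0.7).

2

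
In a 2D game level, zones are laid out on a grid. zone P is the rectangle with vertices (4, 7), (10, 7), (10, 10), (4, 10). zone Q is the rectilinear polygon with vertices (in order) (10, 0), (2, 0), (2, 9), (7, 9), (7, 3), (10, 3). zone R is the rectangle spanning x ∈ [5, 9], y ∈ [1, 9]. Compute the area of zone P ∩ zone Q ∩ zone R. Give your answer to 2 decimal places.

4.00

The intersection is the polygon with vertices (7,9), (7,7), (5,7), (5,9).
By the shoelace formula its area is 4.00.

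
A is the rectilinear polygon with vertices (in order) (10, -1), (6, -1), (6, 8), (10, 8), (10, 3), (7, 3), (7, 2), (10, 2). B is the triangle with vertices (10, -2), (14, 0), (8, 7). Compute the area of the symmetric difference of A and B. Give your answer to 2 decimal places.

|A| = 33, |B| = 20, |A∩B| = 5.5556.
|A △ B| = |A| + |B| − 2·|A∩B| = 33 + 20 − 11.1111 = 41.89.

41.89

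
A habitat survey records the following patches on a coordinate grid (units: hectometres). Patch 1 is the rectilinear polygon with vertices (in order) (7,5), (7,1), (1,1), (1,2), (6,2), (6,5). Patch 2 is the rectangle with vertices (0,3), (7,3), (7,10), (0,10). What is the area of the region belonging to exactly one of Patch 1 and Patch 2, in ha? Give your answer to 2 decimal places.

54.00

|Patch 1| = 9, |Patch 2| = 49, |Patch 1∩Patch 2| = 2.
|Patch 1 △ Patch 2| = |Patch 1| + |Patch 2| − 2·|Patch 1∩Patch 2| = 9 + 49 − 4 = 54.00.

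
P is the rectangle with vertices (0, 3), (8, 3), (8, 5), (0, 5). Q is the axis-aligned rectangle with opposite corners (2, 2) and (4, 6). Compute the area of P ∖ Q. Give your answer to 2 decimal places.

|P∩Q|: x∈[2,4], y∈[3,5] → 2·2 = 4.
|P| = 16.
|P ∖ Q| = |P| − |P∩Q| = 16 − 4 = 12.00.

12.00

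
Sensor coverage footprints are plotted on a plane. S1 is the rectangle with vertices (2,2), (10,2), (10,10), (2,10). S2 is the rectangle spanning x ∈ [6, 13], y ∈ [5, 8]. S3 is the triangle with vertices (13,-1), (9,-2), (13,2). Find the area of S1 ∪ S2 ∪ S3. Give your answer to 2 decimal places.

79.00

By inclusion–exclusion:
Individual areas: |S1| = 64, |S2| = 21, |S3| = 6.
|S1∩S2|: x∈[6,10], y∈[5,8] → 4·3 = 12.
|S1∩S3| = 0.
|S2∩S3| = 0.
|S1∩S2∩S3| = 0.
|S1 ∪ S2 ∪ S3| = 91 − 12 + 0 = 79.00.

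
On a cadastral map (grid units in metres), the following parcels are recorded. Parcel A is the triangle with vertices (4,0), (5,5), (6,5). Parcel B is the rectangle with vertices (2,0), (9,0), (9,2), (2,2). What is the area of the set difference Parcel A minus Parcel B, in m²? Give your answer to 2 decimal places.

|Parcel A| = 2.5, |Parcel A∩Parcel B| = 0.4.
|Parcel A ∖ Parcel B| = |Parcel A| − |Parcel A∩Parcel B| = 2.5 − 0.4 = 2.10.

2.10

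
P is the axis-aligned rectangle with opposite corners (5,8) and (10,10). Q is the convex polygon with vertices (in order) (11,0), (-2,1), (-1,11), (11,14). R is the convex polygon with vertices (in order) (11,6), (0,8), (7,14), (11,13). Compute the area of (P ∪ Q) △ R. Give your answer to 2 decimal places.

|P ∪ Q| = 149.5.
|(P ∪ Q) ∩ R| = 52.1765.
|(P ∪ Q) △ R| = 149.5 + 54 − 104.3529 = 99.15.

99.15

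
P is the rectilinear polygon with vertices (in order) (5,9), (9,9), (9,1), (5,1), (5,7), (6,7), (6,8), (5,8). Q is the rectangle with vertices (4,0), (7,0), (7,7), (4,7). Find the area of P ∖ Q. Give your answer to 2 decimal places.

19.00

|P| = 31, |P∩Q| = 12.
|P ∖ Q| = |P| − |P∩Q| = 31 − 12 = 19.00.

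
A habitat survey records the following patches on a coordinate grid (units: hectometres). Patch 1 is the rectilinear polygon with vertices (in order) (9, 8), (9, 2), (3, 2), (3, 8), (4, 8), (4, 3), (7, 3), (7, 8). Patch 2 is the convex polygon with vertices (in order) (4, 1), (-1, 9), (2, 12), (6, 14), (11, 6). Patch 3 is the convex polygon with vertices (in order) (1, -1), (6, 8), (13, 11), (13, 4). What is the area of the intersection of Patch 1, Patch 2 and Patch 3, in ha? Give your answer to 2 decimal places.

11.77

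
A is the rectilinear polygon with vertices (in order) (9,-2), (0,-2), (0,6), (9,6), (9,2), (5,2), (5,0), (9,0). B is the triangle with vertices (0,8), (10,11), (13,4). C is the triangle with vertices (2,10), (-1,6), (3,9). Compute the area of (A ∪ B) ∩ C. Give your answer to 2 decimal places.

The region (A ∪ B) ∩ C is the polygon with vertices (0.406,7.875), (0.645,8.194), (2.778,8.833), (1.182,7.636).
By the shoelace formula its area is 0.92.

0.92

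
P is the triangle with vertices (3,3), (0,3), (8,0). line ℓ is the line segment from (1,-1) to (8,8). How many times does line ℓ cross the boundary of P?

2

The segment meets the boundary at (3.758,2.545), (3.183,1.806).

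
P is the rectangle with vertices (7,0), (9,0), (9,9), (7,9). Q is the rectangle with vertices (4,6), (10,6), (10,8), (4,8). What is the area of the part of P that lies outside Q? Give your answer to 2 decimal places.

|P∩Q|: x∈[7,9], y∈[6,8] → 2·2 = 4.
|P| = 18.
|P ∖ Q| = |P| − |P∩Q| = 18 − 4 = 14.00.

14.00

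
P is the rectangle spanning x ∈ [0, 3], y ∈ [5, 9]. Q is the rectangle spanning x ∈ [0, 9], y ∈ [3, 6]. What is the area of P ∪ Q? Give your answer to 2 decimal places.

36.00

By inclusion–exclusion:
Individual areas: |P| = 12, |Q| = 27.
|P∩Q|: x∈[0,3], y∈[5,6] → 3·1 = 3.
|P ∪ Q| = 39 − 3 = 36.00.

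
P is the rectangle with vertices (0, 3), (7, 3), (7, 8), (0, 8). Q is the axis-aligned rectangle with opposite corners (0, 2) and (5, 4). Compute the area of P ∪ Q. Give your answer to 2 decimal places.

By inclusion–exclusion:
Individual areas: |P| = 35, |Q| = 10.
|P∩Q|: x∈[0,5], y∈[3,4] → 5·1 = 5.
|P ∪ Q| = 45 − 5 = 40.00.

40.00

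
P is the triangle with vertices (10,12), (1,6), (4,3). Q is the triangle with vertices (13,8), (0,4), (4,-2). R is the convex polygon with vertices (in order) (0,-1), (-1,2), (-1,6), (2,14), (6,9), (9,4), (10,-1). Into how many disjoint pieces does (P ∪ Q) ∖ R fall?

3

(P ∪ Q) ∖ R splits into 3 disjoint pieces (area 5.2746, area 8.3532, area 0.7833).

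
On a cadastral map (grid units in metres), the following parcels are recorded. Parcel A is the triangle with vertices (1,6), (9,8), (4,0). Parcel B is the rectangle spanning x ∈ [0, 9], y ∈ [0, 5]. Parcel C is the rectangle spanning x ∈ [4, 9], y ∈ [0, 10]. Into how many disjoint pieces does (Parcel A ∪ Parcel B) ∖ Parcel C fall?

(Parcel A ∪ Parcel B) ∖ Parcel C is a single connected region.

1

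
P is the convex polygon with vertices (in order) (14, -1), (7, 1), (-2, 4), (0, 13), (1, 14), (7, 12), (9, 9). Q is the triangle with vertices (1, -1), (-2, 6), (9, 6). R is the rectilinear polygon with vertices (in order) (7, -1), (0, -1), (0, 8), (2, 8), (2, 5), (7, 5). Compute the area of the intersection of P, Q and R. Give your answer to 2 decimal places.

17.46

The intersection is the polygon with vertices (2,6), (2,5), (7,5), (7,4.25), (4.31,1.897), (0,3.333), (0,6).
By the shoelace formula its area is 17.46.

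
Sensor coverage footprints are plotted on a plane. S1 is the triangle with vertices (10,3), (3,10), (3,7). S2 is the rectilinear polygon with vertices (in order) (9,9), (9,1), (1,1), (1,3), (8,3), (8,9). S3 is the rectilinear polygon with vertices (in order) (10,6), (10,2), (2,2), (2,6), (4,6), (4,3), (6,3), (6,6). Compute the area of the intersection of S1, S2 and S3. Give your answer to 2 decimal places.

0.64

The intersection is the polygon with vertices (9,3.571), (8,4.143), (8,5), (9,4).
By the shoelace formula its area is 0.64.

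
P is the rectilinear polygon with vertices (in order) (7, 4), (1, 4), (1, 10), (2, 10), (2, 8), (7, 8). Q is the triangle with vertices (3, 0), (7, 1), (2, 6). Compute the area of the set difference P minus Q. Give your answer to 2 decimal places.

|P| = 26, |P∩Q| = 1.6667.
|P ∖ Q| = |P| − |P∩Q| = 26 − 1.6667 = 24.33.

24.33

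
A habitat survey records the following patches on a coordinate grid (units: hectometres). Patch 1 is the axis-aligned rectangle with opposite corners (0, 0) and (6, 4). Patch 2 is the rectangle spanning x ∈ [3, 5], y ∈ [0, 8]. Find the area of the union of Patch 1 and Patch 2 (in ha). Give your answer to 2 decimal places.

32.00

By inclusion–exclusion:
Individual areas: |Patch 1| = 24, |Patch 2| = 16.
|Patch 1∩Patch 2|: x∈[3,5], y∈[0,4] → 2·4 = 8.
|Patch 1 ∪ Patch 2| = 40 − 8 = 32.00.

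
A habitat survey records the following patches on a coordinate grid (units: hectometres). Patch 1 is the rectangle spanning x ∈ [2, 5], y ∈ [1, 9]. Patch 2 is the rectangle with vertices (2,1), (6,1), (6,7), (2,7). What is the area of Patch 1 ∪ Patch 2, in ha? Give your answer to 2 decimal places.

30.00

By inclusion–exclusion:
Individual areas: |Patch 1| = 24, |Patch 2| = 24.
|Patch 1∩Patch 2|: x∈[2,5], y∈[1,7] → 3·6 = 18.
|Patch 1 ∪ Patch 2| = 48 − 18 = 30.00.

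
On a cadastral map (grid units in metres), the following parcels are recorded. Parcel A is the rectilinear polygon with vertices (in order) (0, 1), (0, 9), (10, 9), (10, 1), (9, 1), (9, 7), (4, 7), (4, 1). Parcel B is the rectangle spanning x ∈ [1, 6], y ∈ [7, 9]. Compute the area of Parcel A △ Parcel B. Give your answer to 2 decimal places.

|Parcel A| = 50, |Parcel B| = 10, |Parcel A∩Parcel B| = 10.
|Parcel A △ Parcel B| = |Parcel A| + |Parcel B| − 2·|Parcel A∩Parcel B| = 50 + 10 − 20 = 40.00.

40.00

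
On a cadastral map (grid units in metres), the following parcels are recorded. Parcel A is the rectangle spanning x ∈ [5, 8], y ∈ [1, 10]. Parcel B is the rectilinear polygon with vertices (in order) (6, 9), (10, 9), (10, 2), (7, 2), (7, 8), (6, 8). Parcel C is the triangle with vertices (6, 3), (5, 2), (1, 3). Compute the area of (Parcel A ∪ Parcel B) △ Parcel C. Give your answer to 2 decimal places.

42.50

|Parcel A ∪ Parcel B| = 41.
|(Parcel A ∪ Parcel B) ∩ Parcel C| = 0.5.
|(Parcel A ∪ Parcel B) △ Parcel C| = 41 + 2.5 − 1 = 42.50.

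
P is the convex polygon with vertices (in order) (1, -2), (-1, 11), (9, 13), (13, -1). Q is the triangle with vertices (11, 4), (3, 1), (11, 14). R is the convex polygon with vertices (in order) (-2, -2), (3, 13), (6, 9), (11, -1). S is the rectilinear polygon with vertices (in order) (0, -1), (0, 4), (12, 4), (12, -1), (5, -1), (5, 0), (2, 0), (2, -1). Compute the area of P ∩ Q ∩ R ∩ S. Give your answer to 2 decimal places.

The intersection is the polygon with vertices (4.846,4), (8.5,4), (8.895,3.211), (3,1).
By the shoelace formula its area is 8.24.

8.24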